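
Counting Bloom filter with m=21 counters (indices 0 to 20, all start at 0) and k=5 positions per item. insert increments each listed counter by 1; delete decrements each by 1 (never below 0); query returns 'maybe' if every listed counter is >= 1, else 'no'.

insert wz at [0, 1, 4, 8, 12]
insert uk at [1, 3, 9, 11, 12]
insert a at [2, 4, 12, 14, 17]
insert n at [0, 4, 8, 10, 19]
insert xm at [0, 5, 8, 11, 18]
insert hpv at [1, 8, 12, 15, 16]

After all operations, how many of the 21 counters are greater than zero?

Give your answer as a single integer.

Answer: 17

Derivation:
Step 1: insert wz at [0, 1, 4, 8, 12] -> counters=[1,1,0,0,1,0,0,0,1,0,0,0,1,0,0,0,0,0,0,0,0]
Step 2: insert uk at [1, 3, 9, 11, 12] -> counters=[1,2,0,1,1,0,0,0,1,1,0,1,2,0,0,0,0,0,0,0,0]
Step 3: insert a at [2, 4, 12, 14, 17] -> counters=[1,2,1,1,2,0,0,0,1,1,0,1,3,0,1,0,0,1,0,0,0]
Step 4: insert n at [0, 4, 8, 10, 19] -> counters=[2,2,1,1,3,0,0,0,2,1,1,1,3,0,1,0,0,1,0,1,0]
Step 5: insert xm at [0, 5, 8, 11, 18] -> counters=[3,2,1,1,3,1,0,0,3,1,1,2,3,0,1,0,0,1,1,1,0]
Step 6: insert hpv at [1, 8, 12, 15, 16] -> counters=[3,3,1,1,3,1,0,0,4,1,1,2,4,0,1,1,1,1,1,1,0]
Final counters=[3,3,1,1,3,1,0,0,4,1,1,2,4,0,1,1,1,1,1,1,0] -> 17 nonzero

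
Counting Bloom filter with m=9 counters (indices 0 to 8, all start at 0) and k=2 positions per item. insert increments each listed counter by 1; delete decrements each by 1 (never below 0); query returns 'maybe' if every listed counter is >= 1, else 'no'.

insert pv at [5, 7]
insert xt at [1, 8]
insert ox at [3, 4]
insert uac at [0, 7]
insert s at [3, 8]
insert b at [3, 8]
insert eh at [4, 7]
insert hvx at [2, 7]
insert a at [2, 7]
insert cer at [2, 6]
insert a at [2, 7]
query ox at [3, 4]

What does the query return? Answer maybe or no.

Step 1: insert pv at [5, 7] -> counters=[0,0,0,0,0,1,0,1,0]
Step 2: insert xt at [1, 8] -> counters=[0,1,0,0,0,1,0,1,1]
Step 3: insert ox at [3, 4] -> counters=[0,1,0,1,1,1,0,1,1]
Step 4: insert uac at [0, 7] -> counters=[1,1,0,1,1,1,0,2,1]
Step 5: insert s at [3, 8] -> counters=[1,1,0,2,1,1,0,2,2]
Step 6: insert b at [3, 8] -> counters=[1,1,0,3,1,1,0,2,3]
Step 7: insert eh at [4, 7] -> counters=[1,1,0,3,2,1,0,3,3]
Step 8: insert hvx at [2, 7] -> counters=[1,1,1,3,2,1,0,4,3]
Step 9: insert a at [2, 7] -> counters=[1,1,2,3,2,1,0,5,3]
Step 10: insert cer at [2, 6] -> counters=[1,1,3,3,2,1,1,5,3]
Step 11: insert a at [2, 7] -> counters=[1,1,4,3,2,1,1,6,3]
Query ox: check counters[3]=3 counters[4]=2 -> maybe

Answer: maybe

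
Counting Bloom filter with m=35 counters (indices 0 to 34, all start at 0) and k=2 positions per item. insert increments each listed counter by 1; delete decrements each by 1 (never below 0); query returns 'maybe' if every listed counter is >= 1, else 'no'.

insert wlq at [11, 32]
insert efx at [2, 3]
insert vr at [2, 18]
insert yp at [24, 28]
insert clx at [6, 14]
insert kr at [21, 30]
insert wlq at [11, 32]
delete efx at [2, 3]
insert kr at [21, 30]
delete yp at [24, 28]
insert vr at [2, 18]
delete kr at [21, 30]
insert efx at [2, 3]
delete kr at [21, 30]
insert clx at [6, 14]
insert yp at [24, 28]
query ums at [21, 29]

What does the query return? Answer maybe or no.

Step 1: insert wlq at [11, 32] -> counters=[0,0,0,0,0,0,0,0,0,0,0,1,0,0,0,0,0,0,0,0,0,0,0,0,0,0,0,0,0,0,0,0,1,0,0]
Step 2: insert efx at [2, 3] -> counters=[0,0,1,1,0,0,0,0,0,0,0,1,0,0,0,0,0,0,0,0,0,0,0,0,0,0,0,0,0,0,0,0,1,0,0]
Step 3: insert vr at [2, 18] -> counters=[0,0,2,1,0,0,0,0,0,0,0,1,0,0,0,0,0,0,1,0,0,0,0,0,0,0,0,0,0,0,0,0,1,0,0]
Step 4: insert yp at [24, 28] -> counters=[0,0,2,1,0,0,0,0,0,0,0,1,0,0,0,0,0,0,1,0,0,0,0,0,1,0,0,0,1,0,0,0,1,0,0]
Step 5: insert clx at [6, 14] -> counters=[0,0,2,1,0,0,1,0,0,0,0,1,0,0,1,0,0,0,1,0,0,0,0,0,1,0,0,0,1,0,0,0,1,0,0]
Step 6: insert kr at [21, 30] -> counters=[0,0,2,1,0,0,1,0,0,0,0,1,0,0,1,0,0,0,1,0,0,1,0,0,1,0,0,0,1,0,1,0,1,0,0]
Step 7: insert wlq at [11, 32] -> counters=[0,0,2,1,0,0,1,0,0,0,0,2,0,0,1,0,0,0,1,0,0,1,0,0,1,0,0,0,1,0,1,0,2,0,0]
Step 8: delete efx at [2, 3] -> counters=[0,0,1,0,0,0,1,0,0,0,0,2,0,0,1,0,0,0,1,0,0,1,0,0,1,0,0,0,1,0,1,0,2,0,0]
Step 9: insert kr at [21, 30] -> counters=[0,0,1,0,0,0,1,0,0,0,0,2,0,0,1,0,0,0,1,0,0,2,0,0,1,0,0,0,1,0,2,0,2,0,0]
Step 10: delete yp at [24, 28] -> counters=[0,0,1,0,0,0,1,0,0,0,0,2,0,0,1,0,0,0,1,0,0,2,0,0,0,0,0,0,0,0,2,0,2,0,0]
Step 11: insert vr at [2, 18] -> counters=[0,0,2,0,0,0,1,0,0,0,0,2,0,0,1,0,0,0,2,0,0,2,0,0,0,0,0,0,0,0,2,0,2,0,0]
Step 12: delete kr at [21, 30] -> counters=[0,0,2,0,0,0,1,0,0,0,0,2,0,0,1,0,0,0,2,0,0,1,0,0,0,0,0,0,0,0,1,0,2,0,0]
Step 13: insert efx at [2, 3] -> counters=[0,0,3,1,0,0,1,0,0,0,0,2,0,0,1,0,0,0,2,0,0,1,0,0,0,0,0,0,0,0,1,0,2,0,0]
Step 14: delete kr at [21, 30] -> counters=[0,0,3,1,0,0,1,0,0,0,0,2,0,0,1,0,0,0,2,0,0,0,0,0,0,0,0,0,0,0,0,0,2,0,0]
Step 15: insert clx at [6, 14] -> counters=[0,0,3,1,0,0,2,0,0,0,0,2,0,0,2,0,0,0,2,0,0,0,0,0,0,0,0,0,0,0,0,0,2,0,0]
Step 16: insert yp at [24, 28] -> counters=[0,0,3,1,0,0,2,0,0,0,0,2,0,0,2,0,0,0,2,0,0,0,0,0,1,0,0,0,1,0,0,0,2,0,0]
Query ums: check counters[21]=0 counters[29]=0 -> no

Answer: no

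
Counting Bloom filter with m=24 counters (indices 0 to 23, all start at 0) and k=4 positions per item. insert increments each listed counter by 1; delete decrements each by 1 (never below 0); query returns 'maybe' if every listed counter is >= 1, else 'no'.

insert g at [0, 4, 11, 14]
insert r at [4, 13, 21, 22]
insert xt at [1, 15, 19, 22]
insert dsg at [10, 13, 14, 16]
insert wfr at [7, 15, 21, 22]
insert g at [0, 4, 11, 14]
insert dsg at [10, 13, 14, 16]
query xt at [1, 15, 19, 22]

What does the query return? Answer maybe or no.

Answer: maybe

Derivation:
Step 1: insert g at [0, 4, 11, 14] -> counters=[1,0,0,0,1,0,0,0,0,0,0,1,0,0,1,0,0,0,0,0,0,0,0,0]
Step 2: insert r at [4, 13, 21, 22] -> counters=[1,0,0,0,2,0,0,0,0,0,0,1,0,1,1,0,0,0,0,0,0,1,1,0]
Step 3: insert xt at [1, 15, 19, 22] -> counters=[1,1,0,0,2,0,0,0,0,0,0,1,0,1,1,1,0,0,0,1,0,1,2,0]
Step 4: insert dsg at [10, 13, 14, 16] -> counters=[1,1,0,0,2,0,0,0,0,0,1,1,0,2,2,1,1,0,0,1,0,1,2,0]
Step 5: insert wfr at [7, 15, 21, 22] -> counters=[1,1,0,0,2,0,0,1,0,0,1,1,0,2,2,2,1,0,0,1,0,2,3,0]
Step 6: insert g at [0, 4, 11, 14] -> counters=[2,1,0,0,3,0,0,1,0,0,1,2,0,2,3,2,1,0,0,1,0,2,3,0]
Step 7: insert dsg at [10, 13, 14, 16] -> counters=[2,1,0,0,3,0,0,1,0,0,2,2,0,3,4,2,2,0,0,1,0,2,3,0]
Query xt: check counters[1]=1 counters[15]=2 counters[19]=1 counters[22]=3 -> maybe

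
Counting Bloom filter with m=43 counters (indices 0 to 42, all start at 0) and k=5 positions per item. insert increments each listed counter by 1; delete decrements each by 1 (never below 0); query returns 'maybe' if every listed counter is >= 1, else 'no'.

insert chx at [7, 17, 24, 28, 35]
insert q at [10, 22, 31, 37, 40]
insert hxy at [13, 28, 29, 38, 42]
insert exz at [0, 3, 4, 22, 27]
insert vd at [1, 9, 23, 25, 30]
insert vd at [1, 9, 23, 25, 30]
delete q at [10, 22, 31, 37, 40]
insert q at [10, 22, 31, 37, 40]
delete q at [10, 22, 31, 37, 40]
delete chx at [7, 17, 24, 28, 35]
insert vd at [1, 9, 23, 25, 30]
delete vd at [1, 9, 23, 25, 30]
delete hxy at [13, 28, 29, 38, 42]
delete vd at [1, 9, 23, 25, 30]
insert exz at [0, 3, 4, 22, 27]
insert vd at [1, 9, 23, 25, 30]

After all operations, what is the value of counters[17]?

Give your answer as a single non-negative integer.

Answer: 0

Derivation:
Step 1: insert chx at [7, 17, 24, 28, 35] -> counters=[0,0,0,0,0,0,0,1,0,0,0,0,0,0,0,0,0,1,0,0,0,0,0,0,1,0,0,0,1,0,0,0,0,0,0,1,0,0,0,0,0,0,0]
Step 2: insert q at [10, 22, 31, 37, 40] -> counters=[0,0,0,0,0,0,0,1,0,0,1,0,0,0,0,0,0,1,0,0,0,0,1,0,1,0,0,0,1,0,0,1,0,0,0,1,0,1,0,0,1,0,0]
Step 3: insert hxy at [13, 28, 29, 38, 42] -> counters=[0,0,0,0,0,0,0,1,0,0,1,0,0,1,0,0,0,1,0,0,0,0,1,0,1,0,0,0,2,1,0,1,0,0,0,1,0,1,1,0,1,0,1]
Step 4: insert exz at [0, 3, 4, 22, 27] -> counters=[1,0,0,1,1,0,0,1,0,0,1,0,0,1,0,0,0,1,0,0,0,0,2,0,1,0,0,1,2,1,0,1,0,0,0,1,0,1,1,0,1,0,1]
Step 5: insert vd at [1, 9, 23, 25, 30] -> counters=[1,1,0,1,1,0,0,1,0,1,1,0,0,1,0,0,0,1,0,0,0,0,2,1,1,1,0,1,2,1,1,1,0,0,0,1,0,1,1,0,1,0,1]
Step 6: insert vd at [1, 9, 23, 25, 30] -> counters=[1,2,0,1,1,0,0,1,0,2,1,0,0,1,0,0,0,1,0,0,0,0,2,2,1,2,0,1,2,1,2,1,0,0,0,1,0,1,1,0,1,0,1]
Step 7: delete q at [10, 22, 31, 37, 40] -> counters=[1,2,0,1,1,0,0,1,0,2,0,0,0,1,0,0,0,1,0,0,0,0,1,2,1,2,0,1,2,1,2,0,0,0,0,1,0,0,1,0,0,0,1]
Step 8: insert q at [10, 22, 31, 37, 40] -> counters=[1,2,0,1,1,0,0,1,0,2,1,0,0,1,0,0,0,1,0,0,0,0,2,2,1,2,0,1,2,1,2,1,0,0,0,1,0,1,1,0,1,0,1]
Step 9: delete q at [10, 22, 31, 37, 40] -> counters=[1,2,0,1,1,0,0,1,0,2,0,0,0,1,0,0,0,1,0,0,0,0,1,2,1,2,0,1,2,1,2,0,0,0,0,1,0,0,1,0,0,0,1]
Step 10: delete chx at [7, 17, 24, 28, 35] -> counters=[1,2,0,1,1,0,0,0,0,2,0,0,0,1,0,0,0,0,0,0,0,0,1,2,0,2,0,1,1,1,2,0,0,0,0,0,0,0,1,0,0,0,1]
Step 11: insert vd at [1, 9, 23, 25, 30] -> counters=[1,3,0,1,1,0,0,0,0,3,0,0,0,1,0,0,0,0,0,0,0,0,1,3,0,3,0,1,1,1,3,0,0,0,0,0,0,0,1,0,0,0,1]
Step 12: delete vd at [1, 9, 23, 25, 30] -> counters=[1,2,0,1,1,0,0,0,0,2,0,0,0,1,0,0,0,0,0,0,0,0,1,2,0,2,0,1,1,1,2,0,0,0,0,0,0,0,1,0,0,0,1]
Step 13: delete hxy at [13, 28, 29, 38, 42] -> counters=[1,2,0,1,1,0,0,0,0,2,0,0,0,0,0,0,0,0,0,0,0,0,1,2,0,2,0,1,0,0,2,0,0,0,0,0,0,0,0,0,0,0,0]
Step 14: delete vd at [1, 9, 23, 25, 30] -> counters=[1,1,0,1,1,0,0,0,0,1,0,0,0,0,0,0,0,0,0,0,0,0,1,1,0,1,0,1,0,0,1,0,0,0,0,0,0,0,0,0,0,0,0]
Step 15: insert exz at [0, 3, 4, 22, 27] -> counters=[2,1,0,2,2,0,0,0,0,1,0,0,0,0,0,0,0,0,0,0,0,0,2,1,0,1,0,2,0,0,1,0,0,0,0,0,0,0,0,0,0,0,0]
Step 16: insert vd at [1, 9, 23, 25, 30] -> counters=[2,2,0,2,2,0,0,0,0,2,0,0,0,0,0,0,0,0,0,0,0,0,2,2,0,2,0,2,0,0,2,0,0,0,0,0,0,0,0,0,0,0,0]
Final counters=[2,2,0,2,2,0,0,0,0,2,0,0,0,0,0,0,0,0,0,0,0,0,2,2,0,2,0,2,0,0,2,0,0,0,0,0,0,0,0,0,0,0,0] -> counters[17]=0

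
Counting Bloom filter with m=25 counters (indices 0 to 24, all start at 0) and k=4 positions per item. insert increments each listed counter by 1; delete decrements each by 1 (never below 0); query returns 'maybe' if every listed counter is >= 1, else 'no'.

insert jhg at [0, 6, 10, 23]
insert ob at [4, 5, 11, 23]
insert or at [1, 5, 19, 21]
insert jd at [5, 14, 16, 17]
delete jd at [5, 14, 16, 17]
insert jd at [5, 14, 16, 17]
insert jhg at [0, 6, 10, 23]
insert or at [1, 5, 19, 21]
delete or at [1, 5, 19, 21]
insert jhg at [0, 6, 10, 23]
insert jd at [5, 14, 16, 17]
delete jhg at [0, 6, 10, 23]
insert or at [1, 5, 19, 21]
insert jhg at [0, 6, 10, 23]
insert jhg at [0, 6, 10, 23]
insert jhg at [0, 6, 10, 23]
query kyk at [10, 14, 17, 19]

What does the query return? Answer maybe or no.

Step 1: insert jhg at [0, 6, 10, 23] -> counters=[1,0,0,0,0,0,1,0,0,0,1,0,0,0,0,0,0,0,0,0,0,0,0,1,0]
Step 2: insert ob at [4, 5, 11, 23] -> counters=[1,0,0,0,1,1,1,0,0,0,1,1,0,0,0,0,0,0,0,0,0,0,0,2,0]
Step 3: insert or at [1, 5, 19, 21] -> counters=[1,1,0,0,1,2,1,0,0,0,1,1,0,0,0,0,0,0,0,1,0,1,0,2,0]
Step 4: insert jd at [5, 14, 16, 17] -> counters=[1,1,0,0,1,3,1,0,0,0,1,1,0,0,1,0,1,1,0,1,0,1,0,2,0]
Step 5: delete jd at [5, 14, 16, 17] -> counters=[1,1,0,0,1,2,1,0,0,0,1,1,0,0,0,0,0,0,0,1,0,1,0,2,0]
Step 6: insert jd at [5, 14, 16, 17] -> counters=[1,1,0,0,1,3,1,0,0,0,1,1,0,0,1,0,1,1,0,1,0,1,0,2,0]
Step 7: insert jhg at [0, 6, 10, 23] -> counters=[2,1,0,0,1,3,2,0,0,0,2,1,0,0,1,0,1,1,0,1,0,1,0,3,0]
Step 8: insert or at [1, 5, 19, 21] -> counters=[2,2,0,0,1,4,2,0,0,0,2,1,0,0,1,0,1,1,0,2,0,2,0,3,0]
Step 9: delete or at [1, 5, 19, 21] -> counters=[2,1,0,0,1,3,2,0,0,0,2,1,0,0,1,0,1,1,0,1,0,1,0,3,0]
Step 10: insert jhg at [0, 6, 10, 23] -> counters=[3,1,0,0,1,3,3,0,0,0,3,1,0,0,1,0,1,1,0,1,0,1,0,4,0]
Step 11: insert jd at [5, 14, 16, 17] -> counters=[3,1,0,0,1,4,3,0,0,0,3,1,0,0,2,0,2,2,0,1,0,1,0,4,0]
Step 12: delete jhg at [0, 6, 10, 23] -> counters=[2,1,0,0,1,4,2,0,0,0,2,1,0,0,2,0,2,2,0,1,0,1,0,3,0]
Step 13: insert or at [1, 5, 19, 21] -> counters=[2,2,0,0,1,5,2,0,0,0,2,1,0,0,2,0,2,2,0,2,0,2,0,3,0]
Step 14: insert jhg at [0, 6, 10, 23] -> counters=[3,2,0,0,1,5,3,0,0,0,3,1,0,0,2,0,2,2,0,2,0,2,0,4,0]
Step 15: insert jhg at [0, 6, 10, 23] -> counters=[4,2,0,0,1,5,4,0,0,0,4,1,0,0,2,0,2,2,0,2,0,2,0,5,0]
Step 16: insert jhg at [0, 6, 10, 23] -> counters=[5,2,0,0,1,5,5,0,0,0,5,1,0,0,2,0,2,2,0,2,0,2,0,6,0]
Query kyk: check counters[10]=5 counters[14]=2 counters[17]=2 counters[19]=2 -> maybe

Answer: maybe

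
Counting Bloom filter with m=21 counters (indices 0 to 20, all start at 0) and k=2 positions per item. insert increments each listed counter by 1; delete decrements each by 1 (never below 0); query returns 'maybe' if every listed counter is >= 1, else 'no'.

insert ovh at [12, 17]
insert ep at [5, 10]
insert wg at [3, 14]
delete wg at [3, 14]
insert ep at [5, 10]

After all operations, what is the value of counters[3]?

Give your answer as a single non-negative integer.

Answer: 0

Derivation:
Step 1: insert ovh at [12, 17] -> counters=[0,0,0,0,0,0,0,0,0,0,0,0,1,0,0,0,0,1,0,0,0]
Step 2: insert ep at [5, 10] -> counters=[0,0,0,0,0,1,0,0,0,0,1,0,1,0,0,0,0,1,0,0,0]
Step 3: insert wg at [3, 14] -> counters=[0,0,0,1,0,1,0,0,0,0,1,0,1,0,1,0,0,1,0,0,0]
Step 4: delete wg at [3, 14] -> counters=[0,0,0,0,0,1,0,0,0,0,1,0,1,0,0,0,0,1,0,0,0]
Step 5: insert ep at [5, 10] -> counters=[0,0,0,0,0,2,0,0,0,0,2,0,1,0,0,0,0,1,0,0,0]
Final counters=[0,0,0,0,0,2,0,0,0,0,2,0,1,0,0,0,0,1,0,0,0] -> counters[3]=0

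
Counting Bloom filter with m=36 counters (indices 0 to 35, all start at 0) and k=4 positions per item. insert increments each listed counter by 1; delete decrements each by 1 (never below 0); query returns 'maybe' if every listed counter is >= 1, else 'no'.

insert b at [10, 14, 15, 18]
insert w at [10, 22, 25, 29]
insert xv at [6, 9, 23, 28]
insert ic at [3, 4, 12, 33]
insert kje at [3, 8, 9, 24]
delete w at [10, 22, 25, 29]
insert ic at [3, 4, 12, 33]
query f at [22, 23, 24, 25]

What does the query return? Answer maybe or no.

Step 1: insert b at [10, 14, 15, 18] -> counters=[0,0,0,0,0,0,0,0,0,0,1,0,0,0,1,1,0,0,1,0,0,0,0,0,0,0,0,0,0,0,0,0,0,0,0,0]
Step 2: insert w at [10, 22, 25, 29] -> counters=[0,0,0,0,0,0,0,0,0,0,2,0,0,0,1,1,0,0,1,0,0,0,1,0,0,1,0,0,0,1,0,0,0,0,0,0]
Step 3: insert xv at [6, 9, 23, 28] -> counters=[0,0,0,0,0,0,1,0,0,1,2,0,0,0,1,1,0,0,1,0,0,0,1,1,0,1,0,0,1,1,0,0,0,0,0,0]
Step 4: insert ic at [3, 4, 12, 33] -> counters=[0,0,0,1,1,0,1,0,0,1,2,0,1,0,1,1,0,0,1,0,0,0,1,1,0,1,0,0,1,1,0,0,0,1,0,0]
Step 5: insert kje at [3, 8, 9, 24] -> counters=[0,0,0,2,1,0,1,0,1,2,2,0,1,0,1,1,0,0,1,0,0,0,1,1,1,1,0,0,1,1,0,0,0,1,0,0]
Step 6: delete w at [10, 22, 25, 29] -> counters=[0,0,0,2,1,0,1,0,1,2,1,0,1,0,1,1,0,0,1,0,0,0,0,1,1,0,0,0,1,0,0,0,0,1,0,0]
Step 7: insert ic at [3, 4, 12, 33] -> counters=[0,0,0,3,2,0,1,0,1,2,1,0,2,0,1,1,0,0,1,0,0,0,0,1,1,0,0,0,1,0,0,0,0,2,0,0]
Query f: check counters[22]=0 counters[23]=1 counters[24]=1 counters[25]=0 -> no

Answer: no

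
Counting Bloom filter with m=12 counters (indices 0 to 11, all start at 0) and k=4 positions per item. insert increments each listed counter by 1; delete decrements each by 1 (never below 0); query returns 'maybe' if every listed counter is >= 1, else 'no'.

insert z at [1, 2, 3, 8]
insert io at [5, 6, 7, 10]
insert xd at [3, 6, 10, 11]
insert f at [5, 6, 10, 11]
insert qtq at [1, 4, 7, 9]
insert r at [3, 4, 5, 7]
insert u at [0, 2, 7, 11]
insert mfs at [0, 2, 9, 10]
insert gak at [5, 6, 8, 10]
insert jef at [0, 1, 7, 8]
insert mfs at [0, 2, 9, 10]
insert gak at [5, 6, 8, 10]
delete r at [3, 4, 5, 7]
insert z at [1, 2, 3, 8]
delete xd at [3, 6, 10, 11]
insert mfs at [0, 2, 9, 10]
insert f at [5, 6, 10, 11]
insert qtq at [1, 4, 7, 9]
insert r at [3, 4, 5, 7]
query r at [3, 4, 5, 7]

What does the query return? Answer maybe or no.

Answer: maybe

Derivation:
Step 1: insert z at [1, 2, 3, 8] -> counters=[0,1,1,1,0,0,0,0,1,0,0,0]
Step 2: insert io at [5, 6, 7, 10] -> counters=[0,1,1,1,0,1,1,1,1,0,1,0]
Step 3: insert xd at [3, 6, 10, 11] -> counters=[0,1,1,2,0,1,2,1,1,0,2,1]
Step 4: insert f at [5, 6, 10, 11] -> counters=[0,1,1,2,0,2,3,1,1,0,3,2]
Step 5: insert qtq at [1, 4, 7, 9] -> counters=[0,2,1,2,1,2,3,2,1,1,3,2]
Step 6: insert r at [3, 4, 5, 7] -> counters=[0,2,1,3,2,3,3,3,1,1,3,2]
Step 7: insert u at [0, 2, 7, 11] -> counters=[1,2,2,3,2,3,3,4,1,1,3,3]
Step 8: insert mfs at [0, 2, 9, 10] -> counters=[2,2,3,3,2,3,3,4,1,2,4,3]
Step 9: insert gak at [5, 6, 8, 10] -> counters=[2,2,3,3,2,4,4,4,2,2,5,3]
Step 10: insert jef at [0, 1, 7, 8] -> counters=[3,3,3,3,2,4,4,5,3,2,5,3]
Step 11: insert mfs at [0, 2, 9, 10] -> counters=[4,3,4,3,2,4,4,5,3,3,6,3]
Step 12: insert gak at [5, 6, 8, 10] -> counters=[4,3,4,3,2,5,5,5,4,3,7,3]
Step 13: delete r at [3, 4, 5, 7] -> counters=[4,3,4,2,1,4,5,4,4,3,7,3]
Step 14: insert z at [1, 2, 3, 8] -> counters=[4,4,5,3,1,4,5,4,5,3,7,3]
Step 15: delete xd at [3, 6, 10, 11] -> counters=[4,4,5,2,1,4,4,4,5,3,6,2]
Step 16: insert mfs at [0, 2, 9, 10] -> counters=[5,4,6,2,1,4,4,4,5,4,7,2]
Step 17: insert f at [5, 6, 10, 11] -> counters=[5,4,6,2,1,5,5,4,5,4,8,3]
Step 18: insert qtq at [1, 4, 7, 9] -> counters=[5,5,6,2,2,5,5,5,5,5,8,3]
Step 19: insert r at [3, 4, 5, 7] -> counters=[5,5,6,3,3,6,5,6,5,5,8,3]
Query r: check counters[3]=3 counters[4]=3 counters[5]=6 counters[7]=6 -> maybe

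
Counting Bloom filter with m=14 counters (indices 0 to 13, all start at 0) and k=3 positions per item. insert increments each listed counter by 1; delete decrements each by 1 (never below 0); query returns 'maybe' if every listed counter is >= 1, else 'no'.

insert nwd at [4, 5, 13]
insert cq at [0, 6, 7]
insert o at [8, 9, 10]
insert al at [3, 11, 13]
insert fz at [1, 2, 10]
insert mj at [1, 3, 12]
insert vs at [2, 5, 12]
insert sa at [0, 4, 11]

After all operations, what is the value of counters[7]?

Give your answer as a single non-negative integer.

Answer: 1

Derivation:
Step 1: insert nwd at [4, 5, 13] -> counters=[0,0,0,0,1,1,0,0,0,0,0,0,0,1]
Step 2: insert cq at [0, 6, 7] -> counters=[1,0,0,0,1,1,1,1,0,0,0,0,0,1]
Step 3: insert o at [8, 9, 10] -> counters=[1,0,0,0,1,1,1,1,1,1,1,0,0,1]
Step 4: insert al at [3, 11, 13] -> counters=[1,0,0,1,1,1,1,1,1,1,1,1,0,2]
Step 5: insert fz at [1, 2, 10] -> counters=[1,1,1,1,1,1,1,1,1,1,2,1,0,2]
Step 6: insert mj at [1, 3, 12] -> counters=[1,2,1,2,1,1,1,1,1,1,2,1,1,2]
Step 7: insert vs at [2, 5, 12] -> counters=[1,2,2,2,1,2,1,1,1,1,2,1,2,2]
Step 8: insert sa at [0, 4, 11] -> counters=[2,2,2,2,2,2,1,1,1,1,2,2,2,2]
Final counters=[2,2,2,2,2,2,1,1,1,1,2,2,2,2] -> counters[7]=1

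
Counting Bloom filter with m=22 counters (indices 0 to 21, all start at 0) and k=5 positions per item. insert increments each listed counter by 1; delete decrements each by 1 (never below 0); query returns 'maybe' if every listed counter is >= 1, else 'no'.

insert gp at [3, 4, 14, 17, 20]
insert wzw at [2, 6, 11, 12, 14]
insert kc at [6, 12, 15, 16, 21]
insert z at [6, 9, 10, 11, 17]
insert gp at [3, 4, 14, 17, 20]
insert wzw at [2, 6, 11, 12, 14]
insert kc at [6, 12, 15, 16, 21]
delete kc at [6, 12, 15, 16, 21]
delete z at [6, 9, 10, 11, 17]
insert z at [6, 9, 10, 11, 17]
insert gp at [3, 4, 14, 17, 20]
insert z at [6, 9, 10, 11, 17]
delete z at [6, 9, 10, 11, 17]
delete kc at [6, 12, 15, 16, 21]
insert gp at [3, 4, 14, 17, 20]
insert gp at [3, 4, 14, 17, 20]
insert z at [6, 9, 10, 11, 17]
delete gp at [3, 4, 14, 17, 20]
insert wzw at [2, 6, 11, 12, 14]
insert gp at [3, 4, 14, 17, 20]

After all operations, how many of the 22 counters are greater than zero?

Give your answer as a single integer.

Answer: 11

Derivation:
Step 1: insert gp at [3, 4, 14, 17, 20] -> counters=[0,0,0,1,1,0,0,0,0,0,0,0,0,0,1,0,0,1,0,0,1,0]
Step 2: insert wzw at [2, 6, 11, 12, 14] -> counters=[0,0,1,1,1,0,1,0,0,0,0,1,1,0,2,0,0,1,0,0,1,0]
Step 3: insert kc at [6, 12, 15, 16, 21] -> counters=[0,0,1,1,1,0,2,0,0,0,0,1,2,0,2,1,1,1,0,0,1,1]
Step 4: insert z at [6, 9, 10, 11, 17] -> counters=[0,0,1,1,1,0,3,0,0,1,1,2,2,0,2,1,1,2,0,0,1,1]
Step 5: insert gp at [3, 4, 14, 17, 20] -> counters=[0,0,1,2,2,0,3,0,0,1,1,2,2,0,3,1,1,3,0,0,2,1]
Step 6: insert wzw at [2, 6, 11, 12, 14] -> counters=[0,0,2,2,2,0,4,0,0,1,1,3,3,0,4,1,1,3,0,0,2,1]
Step 7: insert kc at [6, 12, 15, 16, 21] -> counters=[0,0,2,2,2,0,5,0,0,1,1,3,4,0,4,2,2,3,0,0,2,2]
Step 8: delete kc at [6, 12, 15, 16, 21] -> counters=[0,0,2,2,2,0,4,0,0,1,1,3,3,0,4,1,1,3,0,0,2,1]
Step 9: delete z at [6, 9, 10, 11, 17] -> counters=[0,0,2,2,2,0,3,0,0,0,0,2,3,0,4,1,1,2,0,0,2,1]
Step 10: insert z at [6, 9, 10, 11, 17] -> counters=[0,0,2,2,2,0,4,0,0,1,1,3,3,0,4,1,1,3,0,0,2,1]
Step 11: insert gp at [3, 4, 14, 17, 20] -> counters=[0,0,2,3,3,0,4,0,0,1,1,3,3,0,5,1,1,4,0,0,3,1]
Step 12: insert z at [6, 9, 10, 11, 17] -> counters=[0,0,2,3,3,0,5,0,0,2,2,4,3,0,5,1,1,5,0,0,3,1]
Step 13: delete z at [6, 9, 10, 11, 17] -> counters=[0,0,2,3,3,0,4,0,0,1,1,3,3,0,5,1,1,4,0,0,3,1]
Step 14: delete kc at [6, 12, 15, 16, 21] -> counters=[0,0,2,3,3,0,3,0,0,1,1,3,2,0,5,0,0,4,0,0,3,0]
Step 15: insert gp at [3, 4, 14, 17, 20] -> counters=[0,0,2,4,4,0,3,0,0,1,1,3,2,0,6,0,0,5,0,0,4,0]
Step 16: insert gp at [3, 4, 14, 17, 20] -> counters=[0,0,2,5,5,0,3,0,0,1,1,3,2,0,7,0,0,6,0,0,5,0]
Step 17: insert z at [6, 9, 10, 11, 17] -> counters=[0,0,2,5,5,0,4,0,0,2,2,4,2,0,7,0,0,7,0,0,5,0]
Step 18: delete gp at [3, 4, 14, 17, 20] -> counters=[0,0,2,4,4,0,4,0,0,2,2,4,2,0,6,0,0,6,0,0,4,0]
Step 19: insert wzw at [2, 6, 11, 12, 14] -> counters=[0,0,3,4,4,0,5,0,0,2,2,5,3,0,7,0,0,6,0,0,4,0]
Step 20: insert gp at [3, 4, 14, 17, 20] -> counters=[0,0,3,5,5,0,5,0,0,2,2,5,3,0,8,0,0,7,0,0,5,0]
Final counters=[0,0,3,5,5,0,5,0,0,2,2,5,3,0,8,0,0,7,0,0,5,0] -> 11 nonzero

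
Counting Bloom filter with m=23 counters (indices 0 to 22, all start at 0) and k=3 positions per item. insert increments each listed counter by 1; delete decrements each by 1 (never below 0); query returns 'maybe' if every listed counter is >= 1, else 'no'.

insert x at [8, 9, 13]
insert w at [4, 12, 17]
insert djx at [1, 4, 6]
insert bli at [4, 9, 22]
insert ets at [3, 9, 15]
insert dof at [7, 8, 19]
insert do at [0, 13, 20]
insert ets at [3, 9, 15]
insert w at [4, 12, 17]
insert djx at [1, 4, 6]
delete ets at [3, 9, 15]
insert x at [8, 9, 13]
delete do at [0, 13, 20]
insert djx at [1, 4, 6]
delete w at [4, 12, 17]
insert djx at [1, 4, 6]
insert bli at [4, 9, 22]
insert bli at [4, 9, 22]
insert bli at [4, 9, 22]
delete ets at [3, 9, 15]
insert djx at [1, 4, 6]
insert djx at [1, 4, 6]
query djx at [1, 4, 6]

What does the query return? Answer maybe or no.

Answer: maybe

Derivation:
Step 1: insert x at [8, 9, 13] -> counters=[0,0,0,0,0,0,0,0,1,1,0,0,0,1,0,0,0,0,0,0,0,0,0]
Step 2: insert w at [4, 12, 17] -> counters=[0,0,0,0,1,0,0,0,1,1,0,0,1,1,0,0,0,1,0,0,0,0,0]
Step 3: insert djx at [1, 4, 6] -> counters=[0,1,0,0,2,0,1,0,1,1,0,0,1,1,0,0,0,1,0,0,0,0,0]
Step 4: insert bli at [4, 9, 22] -> counters=[0,1,0,0,3,0,1,0,1,2,0,0,1,1,0,0,0,1,0,0,0,0,1]
Step 5: insert ets at [3, 9, 15] -> counters=[0,1,0,1,3,0,1,0,1,3,0,0,1,1,0,1,0,1,0,0,0,0,1]
Step 6: insert dof at [7, 8, 19] -> counters=[0,1,0,1,3,0,1,1,2,3,0,0,1,1,0,1,0,1,0,1,0,0,1]
Step 7: insert do at [0, 13, 20] -> counters=[1,1,0,1,3,0,1,1,2,3,0,0,1,2,0,1,0,1,0,1,1,0,1]
Step 8: insert ets at [3, 9, 15] -> counters=[1,1,0,2,3,0,1,1,2,4,0,0,1,2,0,2,0,1,0,1,1,0,1]
Step 9: insert w at [4, 12, 17] -> counters=[1,1,0,2,4,0,1,1,2,4,0,0,2,2,0,2,0,2,0,1,1,0,1]
Step 10: insert djx at [1, 4, 6] -> counters=[1,2,0,2,5,0,2,1,2,4,0,0,2,2,0,2,0,2,0,1,1,0,1]
Step 11: delete ets at [3, 9, 15] -> counters=[1,2,0,1,5,0,2,1,2,3,0,0,2,2,0,1,0,2,0,1,1,0,1]
Step 12: insert x at [8, 9, 13] -> counters=[1,2,0,1,5,0,2,1,3,4,0,0,2,3,0,1,0,2,0,1,1,0,1]
Step 13: delete do at [0, 13, 20] -> counters=[0,2,0,1,5,0,2,1,3,4,0,0,2,2,0,1,0,2,0,1,0,0,1]
Step 14: insert djx at [1, 4, 6] -> counters=[0,3,0,1,6,0,3,1,3,4,0,0,2,2,0,1,0,2,0,1,0,0,1]
Step 15: delete w at [4, 12, 17] -> counters=[0,3,0,1,5,0,3,1,3,4,0,0,1,2,0,1,0,1,0,1,0,0,1]
Step 16: insert djx at [1, 4, 6] -> counters=[0,4,0,1,6,0,4,1,3,4,0,0,1,2,0,1,0,1,0,1,0,0,1]
Step 17: insert bli at [4, 9, 22] -> counters=[0,4,0,1,7,0,4,1,3,5,0,0,1,2,0,1,0,1,0,1,0,0,2]
Step 18: insert bli at [4, 9, 22] -> counters=[0,4,0,1,8,0,4,1,3,6,0,0,1,2,0,1,0,1,0,1,0,0,3]
Step 19: insert bli at [4, 9, 22] -> counters=[0,4,0,1,9,0,4,1,3,7,0,0,1,2,0,1,0,1,0,1,0,0,4]
Step 20: delete ets at [3, 9, 15] -> counters=[0,4,0,0,9,0,4,1,3,6,0,0,1,2,0,0,0,1,0,1,0,0,4]
Step 21: insert djx at [1, 4, 6] -> counters=[0,5,0,0,10,0,5,1,3,6,0,0,1,2,0,0,0,1,0,1,0,0,4]
Step 22: insert djx at [1, 4, 6] -> counters=[0,6,0,0,11,0,6,1,3,6,0,0,1,2,0,0,0,1,0,1,0,0,4]
Query djx: check counters[1]=6 counters[4]=11 counters[6]=6 -> maybe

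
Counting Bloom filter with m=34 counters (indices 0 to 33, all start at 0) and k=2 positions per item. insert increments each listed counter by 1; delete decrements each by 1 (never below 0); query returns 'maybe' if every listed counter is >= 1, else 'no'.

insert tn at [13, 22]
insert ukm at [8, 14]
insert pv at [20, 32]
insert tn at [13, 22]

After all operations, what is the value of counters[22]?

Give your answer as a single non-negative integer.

Step 1: insert tn at [13, 22] -> counters=[0,0,0,0,0,0,0,0,0,0,0,0,0,1,0,0,0,0,0,0,0,0,1,0,0,0,0,0,0,0,0,0,0,0]
Step 2: insert ukm at [8, 14] -> counters=[0,0,0,0,0,0,0,0,1,0,0,0,0,1,1,0,0,0,0,0,0,0,1,0,0,0,0,0,0,0,0,0,0,0]
Step 3: insert pv at [20, 32] -> counters=[0,0,0,0,0,0,0,0,1,0,0,0,0,1,1,0,0,0,0,0,1,0,1,0,0,0,0,0,0,0,0,0,1,0]
Step 4: insert tn at [13, 22] -> counters=[0,0,0,0,0,0,0,0,1,0,0,0,0,2,1,0,0,0,0,0,1,0,2,0,0,0,0,0,0,0,0,0,1,0]
Final counters=[0,0,0,0,0,0,0,0,1,0,0,0,0,2,1,0,0,0,0,0,1,0,2,0,0,0,0,0,0,0,0,0,1,0] -> counters[22]=2

Answer: 2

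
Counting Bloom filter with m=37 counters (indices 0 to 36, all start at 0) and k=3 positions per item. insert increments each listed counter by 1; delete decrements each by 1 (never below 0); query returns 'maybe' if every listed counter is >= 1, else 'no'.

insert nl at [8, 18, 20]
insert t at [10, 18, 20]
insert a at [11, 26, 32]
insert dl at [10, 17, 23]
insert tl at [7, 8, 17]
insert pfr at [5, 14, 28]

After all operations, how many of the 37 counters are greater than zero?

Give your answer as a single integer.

Answer: 13

Derivation:
Step 1: insert nl at [8, 18, 20] -> counters=[0,0,0,0,0,0,0,0,1,0,0,0,0,0,0,0,0,0,1,0,1,0,0,0,0,0,0,0,0,0,0,0,0,0,0,0,0]
Step 2: insert t at [10, 18, 20] -> counters=[0,0,0,0,0,0,0,0,1,0,1,0,0,0,0,0,0,0,2,0,2,0,0,0,0,0,0,0,0,0,0,0,0,0,0,0,0]
Step 3: insert a at [11, 26, 32] -> counters=[0,0,0,0,0,0,0,0,1,0,1,1,0,0,0,0,0,0,2,0,2,0,0,0,0,0,1,0,0,0,0,0,1,0,0,0,0]
Step 4: insert dl at [10, 17, 23] -> counters=[0,0,0,0,0,0,0,0,1,0,2,1,0,0,0,0,0,1,2,0,2,0,0,1,0,0,1,0,0,0,0,0,1,0,0,0,0]
Step 5: insert tl at [7, 8, 17] -> counters=[0,0,0,0,0,0,0,1,2,0,2,1,0,0,0,0,0,2,2,0,2,0,0,1,0,0,1,0,0,0,0,0,1,0,0,0,0]
Step 6: insert pfr at [5, 14, 28] -> counters=[0,0,0,0,0,1,0,1,2,0,2,1,0,0,1,0,0,2,2,0,2,0,0,1,0,0,1,0,1,0,0,0,1,0,0,0,0]
Final counters=[0,0,0,0,0,1,0,1,2,0,2,1,0,0,1,0,0,2,2,0,2,0,0,1,0,0,1,0,1,0,0,0,1,0,0,0,0] -> 13 nonzero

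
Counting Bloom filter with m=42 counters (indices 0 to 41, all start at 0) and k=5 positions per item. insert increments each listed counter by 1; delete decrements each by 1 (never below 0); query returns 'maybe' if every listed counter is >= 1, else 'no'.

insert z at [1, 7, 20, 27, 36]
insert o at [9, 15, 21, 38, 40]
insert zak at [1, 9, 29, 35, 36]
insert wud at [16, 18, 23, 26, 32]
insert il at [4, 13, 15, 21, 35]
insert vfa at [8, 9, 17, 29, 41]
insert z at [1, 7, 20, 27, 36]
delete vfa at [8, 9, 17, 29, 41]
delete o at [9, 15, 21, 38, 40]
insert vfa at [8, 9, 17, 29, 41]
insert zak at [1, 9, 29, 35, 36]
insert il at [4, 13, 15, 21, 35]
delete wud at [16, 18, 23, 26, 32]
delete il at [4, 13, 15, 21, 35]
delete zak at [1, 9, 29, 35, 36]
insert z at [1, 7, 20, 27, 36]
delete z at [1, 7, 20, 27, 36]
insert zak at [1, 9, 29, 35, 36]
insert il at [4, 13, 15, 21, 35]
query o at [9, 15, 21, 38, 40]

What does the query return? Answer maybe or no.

Step 1: insert z at [1, 7, 20, 27, 36] -> counters=[0,1,0,0,0,0,0,1,0,0,0,0,0,0,0,0,0,0,0,0,1,0,0,0,0,0,0,1,0,0,0,0,0,0,0,0,1,0,0,0,0,0]
Step 2: insert o at [9, 15, 21, 38, 40] -> counters=[0,1,0,0,0,0,0,1,0,1,0,0,0,0,0,1,0,0,0,0,1,1,0,0,0,0,0,1,0,0,0,0,0,0,0,0,1,0,1,0,1,0]
Step 3: insert zak at [1, 9, 29, 35, 36] -> counters=[0,2,0,0,0,0,0,1,0,2,0,0,0,0,0,1,0,0,0,0,1,1,0,0,0,0,0,1,0,1,0,0,0,0,0,1,2,0,1,0,1,0]
Step 4: insert wud at [16, 18, 23, 26, 32] -> counters=[0,2,0,0,0,0,0,1,0,2,0,0,0,0,0,1,1,0,1,0,1,1,0,1,0,0,1,1,0,1,0,0,1,0,0,1,2,0,1,0,1,0]
Step 5: insert il at [4, 13, 15, 21, 35] -> counters=[0,2,0,0,1,0,0,1,0,2,0,0,0,1,0,2,1,0,1,0,1,2,0,1,0,0,1,1,0,1,0,0,1,0,0,2,2,0,1,0,1,0]
Step 6: insert vfa at [8, 9, 17, 29, 41] -> counters=[0,2,0,0,1,0,0,1,1,3,0,0,0,1,0,2,1,1,1,0,1,2,0,1,0,0,1,1,0,2,0,0,1,0,0,2,2,0,1,0,1,1]
Step 7: insert z at [1, 7, 20, 27, 36] -> counters=[0,3,0,0,1,0,0,2,1,3,0,0,0,1,0,2,1,1,1,0,2,2,0,1,0,0,1,2,0,2,0,0,1,0,0,2,3,0,1,0,1,1]
Step 8: delete vfa at [8, 9, 17, 29, 41] -> counters=[0,3,0,0,1,0,0,2,0,2,0,0,0,1,0,2,1,0,1,0,2,2,0,1,0,0,1,2,0,1,0,0,1,0,0,2,3,0,1,0,1,0]
Step 9: delete o at [9, 15, 21, 38, 40] -> counters=[0,3,0,0,1,0,0,2,0,1,0,0,0,1,0,1,1,0,1,0,2,1,0,1,0,0,1,2,0,1,0,0,1,0,0,2,3,0,0,0,0,0]
Step 10: insert vfa at [8, 9, 17, 29, 41] -> counters=[0,3,0,0,1,0,0,2,1,2,0,0,0,1,0,1,1,1,1,0,2,1,0,1,0,0,1,2,0,2,0,0,1,0,0,2,3,0,0,0,0,1]
Step 11: insert zak at [1, 9, 29, 35, 36] -> counters=[0,4,0,0,1,0,0,2,1,3,0,0,0,1,0,1,1,1,1,0,2,1,0,1,0,0,1,2,0,3,0,0,1,0,0,3,4,0,0,0,0,1]
Step 12: insert il at [4, 13, 15, 21, 35] -> counters=[0,4,0,0,2,0,0,2,1,3,0,0,0,2,0,2,1,1,1,0,2,2,0,1,0,0,1,2,0,3,0,0,1,0,0,4,4,0,0,0,0,1]
Step 13: delete wud at [16, 18, 23, 26, 32] -> counters=[0,4,0,0,2,0,0,2,1,3,0,0,0,2,0,2,0,1,0,0,2,2,0,0,0,0,0,2,0,3,0,0,0,0,0,4,4,0,0,0,0,1]
Step 14: delete il at [4, 13, 15, 21, 35] -> counters=[0,4,0,0,1,0,0,2,1,3,0,0,0,1,0,1,0,1,0,0,2,1,0,0,0,0,0,2,0,3,0,0,0,0,0,3,4,0,0,0,0,1]
Step 15: delete zak at [1, 9, 29, 35, 36] -> counters=[0,3,0,0,1,0,0,2,1,2,0,0,0,1,0,1,0,1,0,0,2,1,0,0,0,0,0,2,0,2,0,0,0,0,0,2,3,0,0,0,0,1]
Step 16: insert z at [1, 7, 20, 27, 36] -> counters=[0,4,0,0,1,0,0,3,1,2,0,0,0,1,0,1,0,1,0,0,3,1,0,0,0,0,0,3,0,2,0,0,0,0,0,2,4,0,0,0,0,1]
Step 17: delete z at [1, 7, 20, 27, 36] -> counters=[0,3,0,0,1,0,0,2,1,2,0,0,0,1,0,1,0,1,0,0,2,1,0,0,0,0,0,2,0,2,0,0,0,0,0,2,3,0,0,0,0,1]
Step 18: insert zak at [1, 9, 29, 35, 36] -> counters=[0,4,0,0,1,0,0,2,1,3,0,0,0,1,0,1,0,1,0,0,2,1,0,0,0,0,0,2,0,3,0,0,0,0,0,3,4,0,0,0,0,1]
Step 19: insert il at [4, 13, 15, 21, 35] -> counters=[0,4,0,0,2,0,0,2,1,3,0,0,0,2,0,2,0,1,0,0,2,2,0,0,0,0,0,2,0,3,0,0,0,0,0,4,4,0,0,0,0,1]
Query o: check counters[9]=3 counters[15]=2 counters[21]=2 counters[38]=0 counters[40]=0 -> no

Answer: no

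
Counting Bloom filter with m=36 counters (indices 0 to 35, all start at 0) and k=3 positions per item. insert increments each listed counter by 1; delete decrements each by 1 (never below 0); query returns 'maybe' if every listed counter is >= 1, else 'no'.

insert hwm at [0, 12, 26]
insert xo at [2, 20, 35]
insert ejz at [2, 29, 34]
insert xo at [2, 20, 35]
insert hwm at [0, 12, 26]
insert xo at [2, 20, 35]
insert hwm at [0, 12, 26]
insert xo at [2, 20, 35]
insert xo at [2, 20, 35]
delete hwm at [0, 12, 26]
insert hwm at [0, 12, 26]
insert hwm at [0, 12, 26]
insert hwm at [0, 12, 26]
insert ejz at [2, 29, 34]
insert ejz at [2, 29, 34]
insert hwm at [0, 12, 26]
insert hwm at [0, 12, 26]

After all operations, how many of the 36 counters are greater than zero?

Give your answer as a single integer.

Answer: 8

Derivation:
Step 1: insert hwm at [0, 12, 26] -> counters=[1,0,0,0,0,0,0,0,0,0,0,0,1,0,0,0,0,0,0,0,0,0,0,0,0,0,1,0,0,0,0,0,0,0,0,0]
Step 2: insert xo at [2, 20, 35] -> counters=[1,0,1,0,0,0,0,0,0,0,0,0,1,0,0,0,0,0,0,0,1,0,0,0,0,0,1,0,0,0,0,0,0,0,0,1]
Step 3: insert ejz at [2, 29, 34] -> counters=[1,0,2,0,0,0,0,0,0,0,0,0,1,0,0,0,0,0,0,0,1,0,0,0,0,0,1,0,0,1,0,0,0,0,1,1]
Step 4: insert xo at [2, 20, 35] -> counters=[1,0,3,0,0,0,0,0,0,0,0,0,1,0,0,0,0,0,0,0,2,0,0,0,0,0,1,0,0,1,0,0,0,0,1,2]
Step 5: insert hwm at [0, 12, 26] -> counters=[2,0,3,0,0,0,0,0,0,0,0,0,2,0,0,0,0,0,0,0,2,0,0,0,0,0,2,0,0,1,0,0,0,0,1,2]
Step 6: insert xo at [2, 20, 35] -> counters=[2,0,4,0,0,0,0,0,0,0,0,0,2,0,0,0,0,0,0,0,3,0,0,0,0,0,2,0,0,1,0,0,0,0,1,3]
Step 7: insert hwm at [0, 12, 26] -> counters=[3,0,4,0,0,0,0,0,0,0,0,0,3,0,0,0,0,0,0,0,3,0,0,0,0,0,3,0,0,1,0,0,0,0,1,3]
Step 8: insert xo at [2, 20, 35] -> counters=[3,0,5,0,0,0,0,0,0,0,0,0,3,0,0,0,0,0,0,0,4,0,0,0,0,0,3,0,0,1,0,0,0,0,1,4]
Step 9: insert xo at [2, 20, 35] -> counters=[3,0,6,0,0,0,0,0,0,0,0,0,3,0,0,0,0,0,0,0,5,0,0,0,0,0,3,0,0,1,0,0,0,0,1,5]
Step 10: delete hwm at [0, 12, 26] -> counters=[2,0,6,0,0,0,0,0,0,0,0,0,2,0,0,0,0,0,0,0,5,0,0,0,0,0,2,0,0,1,0,0,0,0,1,5]
Step 11: insert hwm at [0, 12, 26] -> counters=[3,0,6,0,0,0,0,0,0,0,0,0,3,0,0,0,0,0,0,0,5,0,0,0,0,0,3,0,0,1,0,0,0,0,1,5]
Step 12: insert hwm at [0, 12, 26] -> counters=[4,0,6,0,0,0,0,0,0,0,0,0,4,0,0,0,0,0,0,0,5,0,0,0,0,0,4,0,0,1,0,0,0,0,1,5]
Step 13: insert hwm at [0, 12, 26] -> counters=[5,0,6,0,0,0,0,0,0,0,0,0,5,0,0,0,0,0,0,0,5,0,0,0,0,0,5,0,0,1,0,0,0,0,1,5]
Step 14: insert ejz at [2, 29, 34] -> counters=[5,0,7,0,0,0,0,0,0,0,0,0,5,0,0,0,0,0,0,0,5,0,0,0,0,0,5,0,0,2,0,0,0,0,2,5]
Step 15: insert ejz at [2, 29, 34] -> counters=[5,0,8,0,0,0,0,0,0,0,0,0,5,0,0,0,0,0,0,0,5,0,0,0,0,0,5,0,0,3,0,0,0,0,3,5]
Step 16: insert hwm at [0, 12, 26] -> counters=[6,0,8,0,0,0,0,0,0,0,0,0,6,0,0,0,0,0,0,0,5,0,0,0,0,0,6,0,0,3,0,0,0,0,3,5]
Step 17: insert hwm at [0, 12, 26] -> counters=[7,0,8,0,0,0,0,0,0,0,0,0,7,0,0,0,0,0,0,0,5,0,0,0,0,0,7,0,0,3,0,0,0,0,3,5]
Final counters=[7,0,8,0,0,0,0,0,0,0,0,0,7,0,0,0,0,0,0,0,5,0,0,0,0,0,7,0,0,3,0,0,0,0,3,5] -> 8 nonzero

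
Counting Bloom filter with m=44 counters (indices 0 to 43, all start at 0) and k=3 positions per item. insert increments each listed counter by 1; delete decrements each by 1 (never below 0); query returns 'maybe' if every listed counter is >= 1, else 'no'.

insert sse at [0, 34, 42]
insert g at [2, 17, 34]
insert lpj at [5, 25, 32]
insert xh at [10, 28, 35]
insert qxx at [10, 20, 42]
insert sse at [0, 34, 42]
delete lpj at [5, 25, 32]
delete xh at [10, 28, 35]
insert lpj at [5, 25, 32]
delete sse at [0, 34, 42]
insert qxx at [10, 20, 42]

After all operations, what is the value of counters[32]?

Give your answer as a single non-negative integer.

Step 1: insert sse at [0, 34, 42] -> counters=[1,0,0,0,0,0,0,0,0,0,0,0,0,0,0,0,0,0,0,0,0,0,0,0,0,0,0,0,0,0,0,0,0,0,1,0,0,0,0,0,0,0,1,0]
Step 2: insert g at [2, 17, 34] -> counters=[1,0,1,0,0,0,0,0,0,0,0,0,0,0,0,0,0,1,0,0,0,0,0,0,0,0,0,0,0,0,0,0,0,0,2,0,0,0,0,0,0,0,1,0]
Step 3: insert lpj at [5, 25, 32] -> counters=[1,0,1,0,0,1,0,0,0,0,0,0,0,0,0,0,0,1,0,0,0,0,0,0,0,1,0,0,0,0,0,0,1,0,2,0,0,0,0,0,0,0,1,0]
Step 4: insert xh at [10, 28, 35] -> counters=[1,0,1,0,0,1,0,0,0,0,1,0,0,0,0,0,0,1,0,0,0,0,0,0,0,1,0,0,1,0,0,0,1,0,2,1,0,0,0,0,0,0,1,0]
Step 5: insert qxx at [10, 20, 42] -> counters=[1,0,1,0,0,1,0,0,0,0,2,0,0,0,0,0,0,1,0,0,1,0,0,0,0,1,0,0,1,0,0,0,1,0,2,1,0,0,0,0,0,0,2,0]
Step 6: insert sse at [0, 34, 42] -> counters=[2,0,1,0,0,1,0,0,0,0,2,0,0,0,0,0,0,1,0,0,1,0,0,0,0,1,0,0,1,0,0,0,1,0,3,1,0,0,0,0,0,0,3,0]
Step 7: delete lpj at [5, 25, 32] -> counters=[2,0,1,0,0,0,0,0,0,0,2,0,0,0,0,0,0,1,0,0,1,0,0,0,0,0,0,0,1,0,0,0,0,0,3,1,0,0,0,0,0,0,3,0]
Step 8: delete xh at [10, 28, 35] -> counters=[2,0,1,0,0,0,0,0,0,0,1,0,0,0,0,0,0,1,0,0,1,0,0,0,0,0,0,0,0,0,0,0,0,0,3,0,0,0,0,0,0,0,3,0]
Step 9: insert lpj at [5, 25, 32] -> counters=[2,0,1,0,0,1,0,0,0,0,1,0,0,0,0,0,0,1,0,0,1,0,0,0,0,1,0,0,0,0,0,0,1,0,3,0,0,0,0,0,0,0,3,0]
Step 10: delete sse at [0, 34, 42] -> counters=[1,0,1,0,0,1,0,0,0,0,1,0,0,0,0,0,0,1,0,0,1,0,0,0,0,1,0,0,0,0,0,0,1,0,2,0,0,0,0,0,0,0,2,0]
Step 11: insert qxx at [10, 20, 42] -> counters=[1,0,1,0,0,1,0,0,0,0,2,0,0,0,0,0,0,1,0,0,2,0,0,0,0,1,0,0,0,0,0,0,1,0,2,0,0,0,0,0,0,0,3,0]
Final counters=[1,0,1,0,0,1,0,0,0,0,2,0,0,0,0,0,0,1,0,0,2,0,0,0,0,1,0,0,0,0,0,0,1,0,2,0,0,0,0,0,0,0,3,0] -> counters[32]=1

Answer: 1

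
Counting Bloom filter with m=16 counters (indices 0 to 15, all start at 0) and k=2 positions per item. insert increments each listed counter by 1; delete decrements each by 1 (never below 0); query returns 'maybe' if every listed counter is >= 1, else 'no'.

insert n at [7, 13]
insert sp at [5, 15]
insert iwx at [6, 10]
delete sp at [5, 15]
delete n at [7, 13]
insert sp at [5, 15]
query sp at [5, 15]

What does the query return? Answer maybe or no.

Answer: maybe

Derivation:
Step 1: insert n at [7, 13] -> counters=[0,0,0,0,0,0,0,1,0,0,0,0,0,1,0,0]
Step 2: insert sp at [5, 15] -> counters=[0,0,0,0,0,1,0,1,0,0,0,0,0,1,0,1]
Step 3: insert iwx at [6, 10] -> counters=[0,0,0,0,0,1,1,1,0,0,1,0,0,1,0,1]
Step 4: delete sp at [5, 15] -> counters=[0,0,0,0,0,0,1,1,0,0,1,0,0,1,0,0]
Step 5: delete n at [7, 13] -> counters=[0,0,0,0,0,0,1,0,0,0,1,0,0,0,0,0]
Step 6: insert sp at [5, 15] -> counters=[0,0,0,0,0,1,1,0,0,0,1,0,0,0,0,1]
Query sp: check counters[5]=1 counters[15]=1 -> maybe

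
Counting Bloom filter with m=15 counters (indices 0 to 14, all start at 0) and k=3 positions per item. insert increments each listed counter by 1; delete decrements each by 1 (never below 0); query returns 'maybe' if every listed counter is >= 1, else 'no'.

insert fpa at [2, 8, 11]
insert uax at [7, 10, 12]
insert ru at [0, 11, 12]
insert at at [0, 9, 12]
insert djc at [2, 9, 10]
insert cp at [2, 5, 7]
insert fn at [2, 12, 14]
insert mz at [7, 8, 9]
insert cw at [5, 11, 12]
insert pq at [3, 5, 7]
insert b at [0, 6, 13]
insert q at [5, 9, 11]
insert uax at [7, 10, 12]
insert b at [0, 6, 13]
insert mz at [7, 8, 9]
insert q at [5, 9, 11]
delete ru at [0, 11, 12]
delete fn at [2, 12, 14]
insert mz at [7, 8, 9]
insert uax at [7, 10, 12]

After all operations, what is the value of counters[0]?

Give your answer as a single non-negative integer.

Answer: 3

Derivation:
Step 1: insert fpa at [2, 8, 11] -> counters=[0,0,1,0,0,0,0,0,1,0,0,1,0,0,0]
Step 2: insert uax at [7, 10, 12] -> counters=[0,0,1,0,0,0,0,1,1,0,1,1,1,0,0]
Step 3: insert ru at [0, 11, 12] -> counters=[1,0,1,0,0,0,0,1,1,0,1,2,2,0,0]
Step 4: insert at at [0, 9, 12] -> counters=[2,0,1,0,0,0,0,1,1,1,1,2,3,0,0]
Step 5: insert djc at [2, 9, 10] -> counters=[2,0,2,0,0,0,0,1,1,2,2,2,3,0,0]
Step 6: insert cp at [2, 5, 7] -> counters=[2,0,3,0,0,1,0,2,1,2,2,2,3,0,0]
Step 7: insert fn at [2, 12, 14] -> counters=[2,0,4,0,0,1,0,2,1,2,2,2,4,0,1]
Step 8: insert mz at [7, 8, 9] -> counters=[2,0,4,0,0,1,0,3,2,3,2,2,4,0,1]
Step 9: insert cw at [5, 11, 12] -> counters=[2,0,4,0,0,2,0,3,2,3,2,3,5,0,1]
Step 10: insert pq at [3, 5, 7] -> counters=[2,0,4,1,0,3,0,4,2,3,2,3,5,0,1]
Step 11: insert b at [0, 6, 13] -> counters=[3,0,4,1,0,3,1,4,2,3,2,3,5,1,1]
Step 12: insert q at [5, 9, 11] -> counters=[3,0,4,1,0,4,1,4,2,4,2,4,5,1,1]
Step 13: insert uax at [7, 10, 12] -> counters=[3,0,4,1,0,4,1,5,2,4,3,4,6,1,1]
Step 14: insert b at [0, 6, 13] -> counters=[4,0,4,1,0,4,2,5,2,4,3,4,6,2,1]
Step 15: insert mz at [7, 8, 9] -> counters=[4,0,4,1,0,4,2,6,3,5,3,4,6,2,1]
Step 16: insert q at [5, 9, 11] -> counters=[4,0,4,1,0,5,2,6,3,6,3,5,6,2,1]
Step 17: delete ru at [0, 11, 12] -> counters=[3,0,4,1,0,5,2,6,3,6,3,4,5,2,1]
Step 18: delete fn at [2, 12, 14] -> counters=[3,0,3,1,0,5,2,6,3,6,3,4,4,2,0]
Step 19: insert mz at [7, 8, 9] -> counters=[3,0,3,1,0,5,2,7,4,7,3,4,4,2,0]
Step 20: insert uax at [7, 10, 12] -> counters=[3,0,3,1,0,5,2,8,4,7,4,4,5,2,0]
Final counters=[3,0,3,1,0,5,2,8,4,7,4,4,5,2,0] -> counters[0]=3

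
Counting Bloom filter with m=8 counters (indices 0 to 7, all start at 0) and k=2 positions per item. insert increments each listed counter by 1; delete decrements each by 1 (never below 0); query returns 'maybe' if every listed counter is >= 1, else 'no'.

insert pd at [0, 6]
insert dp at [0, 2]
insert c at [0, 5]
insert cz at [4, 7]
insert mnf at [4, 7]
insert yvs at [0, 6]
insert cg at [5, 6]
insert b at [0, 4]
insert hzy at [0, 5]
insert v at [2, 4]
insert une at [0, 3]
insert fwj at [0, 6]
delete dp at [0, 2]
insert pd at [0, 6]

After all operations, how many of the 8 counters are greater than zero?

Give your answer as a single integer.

Answer: 7

Derivation:
Step 1: insert pd at [0, 6] -> counters=[1,0,0,0,0,0,1,0]
Step 2: insert dp at [0, 2] -> counters=[2,0,1,0,0,0,1,0]
Step 3: insert c at [0, 5] -> counters=[3,0,1,0,0,1,1,0]
Step 4: insert cz at [4, 7] -> counters=[3,0,1,0,1,1,1,1]
Step 5: insert mnf at [4, 7] -> counters=[3,0,1,0,2,1,1,2]
Step 6: insert yvs at [0, 6] -> counters=[4,0,1,0,2,1,2,2]
Step 7: insert cg at [5, 6] -> counters=[4,0,1,0,2,2,3,2]
Step 8: insert b at [0, 4] -> counters=[5,0,1,0,3,2,3,2]
Step 9: insert hzy at [0, 5] -> counters=[6,0,1,0,3,3,3,2]
Step 10: insert v at [2, 4] -> counters=[6,0,2,0,4,3,3,2]
Step 11: insert une at [0, 3] -> counters=[7,0,2,1,4,3,3,2]
Step 12: insert fwj at [0, 6] -> counters=[8,0,2,1,4,3,4,2]
Step 13: delete dp at [0, 2] -> counters=[7,0,1,1,4,3,4,2]
Step 14: insert pd at [0, 6] -> counters=[8,0,1,1,4,3,5,2]
Final counters=[8,0,1,1,4,3,5,2] -> 7 nonzero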